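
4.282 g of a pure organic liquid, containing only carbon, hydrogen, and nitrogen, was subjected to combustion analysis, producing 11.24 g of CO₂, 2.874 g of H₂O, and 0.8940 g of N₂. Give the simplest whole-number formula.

mol C = 11.24 g CO₂ ÷ 44.009 g/mol = 0.25540 mol
mol H = 2 × 2.874 g H₂O ÷ 18.015 g/mol = 0.31907 mol
mol N = 2 × 0.8940 g N₂ ÷ 28.014 g/mol = 0.063825 mol
Divide by the smallest (0.063825 mol): C 4.002, H 4.999, N 1.000

C4H5N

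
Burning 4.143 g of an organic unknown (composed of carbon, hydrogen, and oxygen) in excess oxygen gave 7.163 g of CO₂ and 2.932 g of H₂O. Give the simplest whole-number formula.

mol C = 7.163 g CO₂ ÷ 44.009 g/mol = 0.16276 mol
mol H = 2 × 2.932 g H₂O ÷ 18.015 g/mol = 0.32551 mol
mass O = 4.143 − (1.9549 + 0.32811) = 1.8600 g → mol O = 1.8600 ÷ 15.999 = 0.11625 mol
Divide by the smallest (0.11625 mol): C 1.400, H 2.800, O 1.000
Multiplying each by 5 gives whole numbers: C 7.00, H 14.00, O 5.00

C7H14O5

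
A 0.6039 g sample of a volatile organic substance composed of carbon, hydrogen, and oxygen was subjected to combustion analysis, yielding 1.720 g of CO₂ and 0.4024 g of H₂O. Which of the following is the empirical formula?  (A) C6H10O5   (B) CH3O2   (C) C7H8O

mol C = 1.720 g CO₂ ÷ 44.009 g/mol = 0.039083 mol
mol H = 2 × 0.4024 g H₂O ÷ 18.015 g/mol = 0.044674 mol
mass O = 0.6039 − (0.46942 + 0.045031) = 0.089444 g → mol O = 0.089444 ÷ 15.999 = 0.0055906 mol
Divide by the smallest (0.0055906 mol): C 6.991, H 7.991, O 1.000

(C) C7H8O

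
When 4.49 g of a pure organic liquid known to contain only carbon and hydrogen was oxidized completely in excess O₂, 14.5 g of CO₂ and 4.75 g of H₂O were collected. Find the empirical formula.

mol C = 14.5 g CO₂ ÷ 44.009 g/mol = 0.3295 mol
mol H = 2 × 4.75 g H₂O ÷ 18.015 g/mol = 0.5273 mol
Divide by the smallest (0.3295 mol): C 1.000, H 1.601
Multiplying each by 5 gives whole numbers: C 5.00, H 8.00

C5H8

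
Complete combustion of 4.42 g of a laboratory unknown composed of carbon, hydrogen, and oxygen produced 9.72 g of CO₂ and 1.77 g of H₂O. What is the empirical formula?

C9H8O4

mol C = 9.72 g CO₂ ÷ 44.009 g/mol = 0.2209 mol
mol H = 2 × 1.77 g H₂O ÷ 18.015 g/mol = 0.1965 mol
mass O = 4.42 − (2.653 + 0.1981) = 1.569 g → mol O = 1.569 ÷ 15.999 = 0.09808 mol
Divide by the smallest (0.09808 mol): C 2.252, H 2.004, O 1.000
Multiplying each by 4 gives whole numbers: C 9.01, H 8.01, O 4.00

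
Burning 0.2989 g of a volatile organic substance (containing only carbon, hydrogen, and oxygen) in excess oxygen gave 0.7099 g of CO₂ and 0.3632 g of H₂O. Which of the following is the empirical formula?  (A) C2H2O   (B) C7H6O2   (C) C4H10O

mol C = 0.7099 g CO₂ ÷ 44.009 g/mol = 0.016131 mol
mol H = 2 × 0.3632 g H₂O ÷ 18.015 g/mol = 0.040322 mol
mass O = 0.2989 − (0.19375 + 0.040645) = 0.064509 g → mol O = 0.064509 ÷ 15.999 = 0.0040320 mol
Divide by the smallest (0.0040320 mol): C 4.001, H 10.000, O 1.000

(C) C4H10O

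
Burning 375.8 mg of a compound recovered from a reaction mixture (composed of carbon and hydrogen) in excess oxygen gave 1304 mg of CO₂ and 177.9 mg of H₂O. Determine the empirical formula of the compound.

mol C = 1.304 g CO₂ ÷ 44.009 g/mol = 0.029630 mol
mol H = 2 × 0.1779 g H₂O ÷ 18.015 g/mol = 0.019750 mol
Divide by the smallest (0.019750 mol): C 1.500, H 1.000
Multiplying each by 2 gives whole numbers: C 3.00, H 2.00

C3H2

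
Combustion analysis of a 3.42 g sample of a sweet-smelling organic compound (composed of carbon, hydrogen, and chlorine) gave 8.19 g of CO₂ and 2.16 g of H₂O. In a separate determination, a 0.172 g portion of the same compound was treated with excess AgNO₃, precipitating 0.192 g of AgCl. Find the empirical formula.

C7H9Cl

mol C = 8.19 g CO₂ ÷ 44.009 g/mol = 0.1861 mol
mol H = 2 × 2.16 g H₂O ÷ 18.015 g/mol = 0.2398 mol
From the AgCl data: mol Cl per gram of compound = (0.192 ÷ 143.318) ÷ 0.172 = 0.007789 mol/g, so in the 3.42 g combustion sample mol Cl = 0.02664 mol
Divide by the smallest (0.02664 mol): C 6.986, H 9.002, Cl 1.000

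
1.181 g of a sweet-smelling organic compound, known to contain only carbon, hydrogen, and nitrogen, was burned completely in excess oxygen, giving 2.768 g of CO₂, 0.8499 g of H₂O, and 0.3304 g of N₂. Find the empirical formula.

C8H12N3

mol C = 2.768 g CO₂ ÷ 44.009 g/mol = 0.062896 mol
mol H = 2 × 0.8499 g H₂O ÷ 18.015 g/mol = 0.094355 mol
mol N = 2 × 0.3304 g N₂ ÷ 28.014 g/mol = 0.023588 mol
Divide by the smallest (0.023588 mol): C 2.666, H 4.000, N 1.000
Multiplying each by 3 gives whole numbers: C 8.00, H 12.00, N 3.00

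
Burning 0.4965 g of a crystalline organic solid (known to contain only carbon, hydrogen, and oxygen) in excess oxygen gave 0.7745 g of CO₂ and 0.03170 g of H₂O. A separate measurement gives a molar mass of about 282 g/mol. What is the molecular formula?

C10H2O10

mol C = 0.7745 g CO₂ ÷ 44.009 g/mol = 0.017599 mol
mol H = 2 × 0.03170 g H₂O ÷ 18.015 g/mol = 0.0035193 mol
mass O = 0.4965 − (0.21138 + 0.0035474) = 0.28157 g → mol O = 0.28157 ÷ 15.999 = 0.017600 mol
Divide by the smallest (0.0035193 mol): C 5.001, H 1.000, O 5.001
Empirical formula: C5HO5
Empirical-formula mass = 141.06 g/mol; 282 ÷ 141.06 ≈ 2, so the molecular formula is C10H2O10.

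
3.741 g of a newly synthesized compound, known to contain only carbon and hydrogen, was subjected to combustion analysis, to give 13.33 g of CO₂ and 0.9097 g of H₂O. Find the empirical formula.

C3H

mol C = 13.33 g CO₂ ÷ 44.009 g/mol = 0.30289 mol
mol H = 2 × 0.9097 g H₂O ÷ 18.015 g/mol = 0.10099 mol
Divide by the smallest (0.10099 mol): C 2.999, H 1.000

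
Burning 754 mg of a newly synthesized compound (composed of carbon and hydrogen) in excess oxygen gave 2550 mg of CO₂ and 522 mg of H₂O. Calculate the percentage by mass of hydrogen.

7.7%

mol C = 2.55 g CO₂ ÷ 44.009 g/mol = 0.05794 mol
mol H = 2 × 0.522 g H₂O ÷ 18.015 g/mol = 0.05795 mol
mass % H = 0.05842 g ÷ 0.754 g × 100%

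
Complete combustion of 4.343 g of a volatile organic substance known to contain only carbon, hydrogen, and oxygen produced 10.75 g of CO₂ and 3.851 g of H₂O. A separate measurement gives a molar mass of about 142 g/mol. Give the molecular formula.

C8H14O2

mol C = 10.75 g CO₂ ÷ 44.009 g/mol = 0.24427 mol
mol H = 2 × 3.851 g H₂O ÷ 18.015 g/mol = 0.42753 mol
mass O = 4.343 − (2.9339 + 0.43095) = 0.97814 g → mol O = 0.97814 ÷ 15.999 = 0.061138 mol
Divide by the smallest (0.061138 mol): C 3.995, H 6.993, O 1.000
Empirical formula: C4H7O
Empirical-formula mass = 71.10 g/mol; 142 ÷ 71.10 ≈ 2, so the molecular formula is C8H14O2.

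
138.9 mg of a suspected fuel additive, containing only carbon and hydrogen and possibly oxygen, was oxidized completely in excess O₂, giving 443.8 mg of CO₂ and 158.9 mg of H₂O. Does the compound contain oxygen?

mol C = 0.4438 g CO₂ ÷ 44.009 g/mol = 0.010084 mol
mol H = 2 × 0.1589 g H₂O ÷ 18.015 g/mol = 0.017641 mol
C and H together account for 0.13890 g — essentially the entire 0.1389 g sample — so the compound contains no oxygen.

no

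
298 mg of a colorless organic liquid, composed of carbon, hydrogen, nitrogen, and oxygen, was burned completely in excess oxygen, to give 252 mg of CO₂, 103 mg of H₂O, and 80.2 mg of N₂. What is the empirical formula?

mol C = 0.252 g CO₂ ÷ 44.009 g/mol = 0.005726 mol
mol H = 2 × 0.103 g H₂O ÷ 18.015 g/mol = 0.01143 mol
mol N = 2 × 0.0802 g N₂ ÷ 28.014 g/mol = 0.005726 mol
mass O = 0.298 − (0.06878 + 0.01153 + 0.08020) = 0.1375 g → mol O = 0.1375 ÷ 15.999 = 0.008594 mol
Divide by the smallest (0.005726 mol): C 1.000, H 1.997, N 1.000, O 1.501
Multiplying each by 2 gives whole numbers: C 2.00, H 3.99, N 2.00, O 3.00

C2H4N2O3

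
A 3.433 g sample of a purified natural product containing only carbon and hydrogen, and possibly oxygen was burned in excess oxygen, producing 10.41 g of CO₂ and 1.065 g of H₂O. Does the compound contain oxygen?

yes

mol C = 10.41 g CO₂ ÷ 44.009 g/mol = 0.23654 mol
mol H = 2 × 1.065 g H₂O ÷ 18.015 g/mol = 0.11823 mol
C and H account for only 2.9603 g of the 3.433 g sample; the remaining 0.47271 g must be oxygen.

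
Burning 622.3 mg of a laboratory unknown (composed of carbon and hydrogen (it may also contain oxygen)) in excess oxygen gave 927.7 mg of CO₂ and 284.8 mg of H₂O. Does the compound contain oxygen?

mol C = 0.9277 g CO₂ ÷ 44.009 g/mol = 0.021080 mol
mol H = 2 × 0.2848 g H₂O ÷ 18.015 g/mol = 0.031618 mol
C and H account for only 0.28506 g of the 0.6223 g sample; the remaining 0.33724 g must be oxygen.

yes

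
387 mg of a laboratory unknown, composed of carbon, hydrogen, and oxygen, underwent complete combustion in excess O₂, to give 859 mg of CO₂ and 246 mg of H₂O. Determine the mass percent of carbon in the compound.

60.6%

mol C = 0.859 g CO₂ ÷ 44.009 g/mol = 0.01952 mol
mol H = 2 × 0.246 g H₂O ÷ 18.015 g/mol = 0.02731 mol
mass O = 0.387 − (0.2344 + 0.02753) = 0.1250 g → mol O = 0.1250 ÷ 15.999 = 0.007815 mol
mass % C = 0.2344 g ÷ 0.387 g × 100%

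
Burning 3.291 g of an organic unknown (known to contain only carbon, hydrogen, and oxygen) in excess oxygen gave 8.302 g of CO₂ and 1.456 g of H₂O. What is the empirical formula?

mol C = 8.302 g CO₂ ÷ 44.009 g/mol = 0.18864 mol
mol H = 2 × 1.456 g H₂O ÷ 18.015 g/mol = 0.16164 mol
mass O = 3.291 − (2.2658 + 0.16294) = 0.86227 g → mol O = 0.86227 ÷ 15.999 = 0.053895 mol
Divide by the smallest (0.053895 mol): C 3.500, H 2.999, O 1.000
Multiplying each by 2 gives whole numbers: C 7.00, H 6.00, O 2.00

C7H6O2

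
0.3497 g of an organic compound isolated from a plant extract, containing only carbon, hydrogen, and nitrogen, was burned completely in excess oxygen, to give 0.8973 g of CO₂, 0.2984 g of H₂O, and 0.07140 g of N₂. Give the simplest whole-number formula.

mol C = 0.8973 g CO₂ ÷ 44.009 g/mol = 0.020389 mol
mol H = 2 × 0.2984 g H₂O ÷ 18.015 g/mol = 0.033128 mol
mol N = 2 × 0.07140 g N₂ ÷ 28.014 g/mol = 0.0050975 mol
Divide by the smallest (0.0050975 mol): C 4.000, H 6.499, N 1.000
Multiplying each by 2 gives whole numbers: C 8.00, H 13.00, N 2.00

C8H13N2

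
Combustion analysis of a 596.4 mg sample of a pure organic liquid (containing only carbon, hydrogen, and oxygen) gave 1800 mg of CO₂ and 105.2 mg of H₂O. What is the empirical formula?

C7H2O

mol C = 1.800 g CO₂ ÷ 44.009 g/mol = 0.040901 mol
mol H = 2 × 0.1052 g H₂O ÷ 18.015 g/mol = 0.011679 mol
mass O = 0.5964 − (0.49126 + 0.011773) = 0.093369 g → mol O = 0.093369 ÷ 15.999 = 0.0058359 mol
Divide by the smallest (0.0058359 mol): C 7.008, H 2.001, O 1.000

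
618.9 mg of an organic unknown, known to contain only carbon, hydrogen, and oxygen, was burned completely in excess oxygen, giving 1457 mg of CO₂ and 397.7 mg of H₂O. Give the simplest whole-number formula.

C3H4O

mol C = 1.457 g CO₂ ÷ 44.009 g/mol = 0.033107 mol
mol H = 2 × 0.3977 g H₂O ÷ 18.015 g/mol = 0.044152 mol
mass O = 0.6189 − (0.39765 + 0.044505) = 0.17675 g → mol O = 0.17675 ÷ 15.999 = 0.011047 mol
Divide by the smallest (0.011047 mol): C 2.997, H 3.997, O 1.000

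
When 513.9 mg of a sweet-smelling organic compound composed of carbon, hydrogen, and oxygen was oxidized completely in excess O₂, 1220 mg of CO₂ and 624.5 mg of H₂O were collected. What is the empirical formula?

mol C = 1.220 g CO₂ ÷ 44.009 g/mol = 0.027722 mol
mol H = 2 × 0.6245 g H₂O ÷ 18.015 g/mol = 0.069331 mol
mass O = 0.5139 − (0.33296 + 0.069886) = 0.11105 g → mol O = 0.11105 ÷ 15.999 = 0.0069411 mol
Divide by the smallest (0.0069411 mol): C 3.994, H 9.989, O 1.000

C4H10O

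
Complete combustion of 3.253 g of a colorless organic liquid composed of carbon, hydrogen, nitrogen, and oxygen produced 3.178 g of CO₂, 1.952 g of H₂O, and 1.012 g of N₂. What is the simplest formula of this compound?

mol C = 3.178 g CO₂ ÷ 44.009 g/mol = 0.072213 mol
mol H = 2 × 1.952 g H₂O ÷ 18.015 g/mol = 0.21671 mol
mol N = 2 × 1.012 g N₂ ÷ 28.014 g/mol = 0.072250 mol
mass O = 3.253 − (0.86734 + 0.21844 + 1.0120) = 1.1552 g → mol O = 1.1552 ÷ 15.999 = 0.072205 mol
Divide by the smallest (0.072205 mol): C 1.000, H 3.001, N 1.001, O 1.000

CH3NO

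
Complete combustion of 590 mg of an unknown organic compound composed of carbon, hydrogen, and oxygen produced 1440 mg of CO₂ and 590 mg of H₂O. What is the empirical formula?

C4H8O

mol C = 1.44 g CO₂ ÷ 44.009 g/mol = 0.03272 mol
mol H = 2 × 0.590 g H₂O ÷ 18.015 g/mol = 0.06550 mol
mass O = 0.590 − (0.3930 + 0.06602) = 0.1310 g → mol O = 0.1310 ÷ 15.999 = 0.008186 mol
Divide by the smallest (0.008186 mol): C 3.997, H 8.002, O 1.000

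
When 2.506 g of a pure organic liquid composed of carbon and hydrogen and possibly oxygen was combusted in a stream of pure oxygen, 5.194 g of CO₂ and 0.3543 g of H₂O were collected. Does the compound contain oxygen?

yes

mol C = 5.194 g CO₂ ÷ 44.009 g/mol = 0.11802 mol
mol H = 2 × 0.3543 g H₂O ÷ 18.015 g/mol = 0.039334 mol
C and H account for only 1.4572 g of the 2.506 g sample; the remaining 1.0488 g must be oxygen.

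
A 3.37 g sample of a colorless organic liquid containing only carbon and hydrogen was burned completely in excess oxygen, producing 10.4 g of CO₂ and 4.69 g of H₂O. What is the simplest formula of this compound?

mol C = 10.4 g CO₂ ÷ 44.009 g/mol = 0.2363 mol
mol H = 2 × 4.69 g H₂O ÷ 18.015 g/mol = 0.5207 mol
Divide by the smallest (0.2363 mol): C 1.000, H 2.203
Multiplying each by 5 gives whole numbers: C 5.00, H 11.02

C5H11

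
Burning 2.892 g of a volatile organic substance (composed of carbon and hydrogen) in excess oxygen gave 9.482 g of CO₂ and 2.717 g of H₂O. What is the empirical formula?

mol C = 9.482 g CO₂ ÷ 44.009 g/mol = 0.21546 mol
mol H = 2 × 2.717 g H₂O ÷ 18.015 g/mol = 0.30164 mol
Divide by the smallest (0.21546 mol): C 1.000, H 1.400
Multiplying each by 5 gives whole numbers: C 5.00, H 7.00

C5H7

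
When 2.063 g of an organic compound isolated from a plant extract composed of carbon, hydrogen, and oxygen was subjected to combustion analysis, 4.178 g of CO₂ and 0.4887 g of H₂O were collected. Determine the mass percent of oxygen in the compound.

mol C = 4.178 g CO₂ ÷ 44.009 g/mol = 0.094935 mol
mol H = 2 × 0.4887 g H₂O ÷ 18.015 g/mol = 0.054255 mol
mass O = 2.063 − (1.1403 + 0.054689) = 0.86805 g → mol O = 0.86805 ÷ 15.999 = 0.054256 mol
mass % O = 0.86805 g ÷ 2.063 g × 100%

42.08%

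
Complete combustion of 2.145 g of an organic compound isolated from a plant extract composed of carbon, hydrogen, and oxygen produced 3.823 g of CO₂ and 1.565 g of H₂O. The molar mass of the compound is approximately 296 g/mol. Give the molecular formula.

C12H24O8

mol C = 3.823 g CO₂ ÷ 44.009 g/mol = 0.086869 mol
mol H = 2 × 1.565 g H₂O ÷ 18.015 g/mol = 0.17374 mol
mass O = 2.145 − (1.0434 + 0.17513) = 0.92649 g → mol O = 0.92649 ÷ 15.999 = 0.057909 mol
Divide by the smallest (0.057909 mol): C 1.500, H 3.000, O 1.000
Multiplying each by 2 gives whole numbers: C 3.00, H 6.00, O 2.00
Empirical formula: C3H6O2
Empirical-formula mass = 74.08 g/mol; 296 ÷ 74.08 ≈ 4, so the molecular formula is C12H24O8.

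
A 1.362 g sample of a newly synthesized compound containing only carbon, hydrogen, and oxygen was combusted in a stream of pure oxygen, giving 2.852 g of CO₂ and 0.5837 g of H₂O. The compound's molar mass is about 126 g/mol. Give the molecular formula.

mol C = 2.852 g CO₂ ÷ 44.009 g/mol = 0.064805 mol
mol H = 2 × 0.5837 g H₂O ÷ 18.015 g/mol = 0.064802 mol
mass O = 1.362 − (0.77837 + 0.065320) = 0.51831 g → mol O = 0.51831 ÷ 15.999 = 0.032396 mol
Divide by the smallest (0.032396 mol): C 2.000, H 2.000, O 1.000
Empirical formula: C2H2O
Empirical-formula mass = 42.04 g/mol; 126 ÷ 42.04 ≈ 3, so the molecular formula is C6H6O3.

C6H6O3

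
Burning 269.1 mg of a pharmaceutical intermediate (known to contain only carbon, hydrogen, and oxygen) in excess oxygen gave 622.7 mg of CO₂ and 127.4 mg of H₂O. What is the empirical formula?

C8H8O3

mol C = 0.6227 g CO₂ ÷ 44.009 g/mol = 0.014149 mol
mol H = 2 × 0.1274 g H₂O ÷ 18.015 g/mol = 0.014144 mol
mass O = 0.2691 − (0.16995 + 0.014257) = 0.084895 g → mol O = 0.084895 ÷ 15.999 = 0.0053063 mol
Divide by the smallest (0.0053063 mol): C 2.667, H 2.665, O 1.000
Multiplying each by 3 gives whole numbers: C 8.00, H 8.00, O 3.00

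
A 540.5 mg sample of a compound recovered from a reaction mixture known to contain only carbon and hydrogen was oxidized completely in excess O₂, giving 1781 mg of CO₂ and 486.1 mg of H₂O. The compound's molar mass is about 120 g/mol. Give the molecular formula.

C9H12

mol C = 1.781 g CO₂ ÷ 44.009 g/mol = 0.040469 mol
mol H = 2 × 0.4861 g H₂O ÷ 18.015 g/mol = 0.053966 mol
Divide by the smallest (0.040469 mol): C 1.000, H 1.334
Multiplying each by 3 gives whole numbers: C 3.00, H 4.00
Empirical formula: C3H4
Empirical-formula mass = 40.06 g/mol; 120 ÷ 40.06 ≈ 3, so the molecular formula is C9H12.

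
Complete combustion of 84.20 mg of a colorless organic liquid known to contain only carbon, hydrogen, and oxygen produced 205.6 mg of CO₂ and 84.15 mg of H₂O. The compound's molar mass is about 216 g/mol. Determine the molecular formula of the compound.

C12H24O3

mol C = 0.2056 g CO₂ ÷ 44.009 g/mol = 0.0046718 mol
mol H = 2 × 0.08415 g H₂O ÷ 18.015 g/mol = 0.0093422 mol
mass O = 0.08420 − (0.056113 + 0.0094170) = 0.018670 g → mol O = 0.018670 ÷ 15.999 = 0.0011670 mol
Divide by the smallest (0.0011670 mol): C 4.003, H 8.006, O 1.000
Empirical formula: C4H8O
Empirical-formula mass = 72.11 g/mol; 216 ÷ 72.11 ≈ 3, so the molecular formula is C12H24O3.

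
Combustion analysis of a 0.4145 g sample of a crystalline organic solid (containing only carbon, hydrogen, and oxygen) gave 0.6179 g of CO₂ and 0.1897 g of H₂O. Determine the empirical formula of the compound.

mol C = 0.6179 g CO₂ ÷ 44.009 g/mol = 0.014040 mol
mol H = 2 × 0.1897 g H₂O ÷ 18.015 g/mol = 0.021060 mol
mass O = 0.4145 − (0.16864 + 0.021229) = 0.22463 g → mol O = 0.22463 ÷ 15.999 = 0.014040 mol
Divide by the smallest (0.014040 mol): C 1.000, H 1.500, O 1.000
Multiplying each by 2 gives whole numbers: C 2.00, H 3.00, O 2.00

C2H3O2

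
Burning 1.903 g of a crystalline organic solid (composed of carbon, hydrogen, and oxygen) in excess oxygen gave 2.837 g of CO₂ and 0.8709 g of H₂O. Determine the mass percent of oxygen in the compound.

54.19%

mol C = 2.837 g CO₂ ÷ 44.009 g/mol = 0.064464 mol
mol H = 2 × 0.8709 g H₂O ÷ 18.015 g/mol = 0.096686 mol
mass O = 1.903 − (0.77428 + 0.097460) = 1.0313 g → mol O = 1.0313 ÷ 15.999 = 0.064458 mol
mass % O = 1.0313 g ÷ 1.903 g × 100%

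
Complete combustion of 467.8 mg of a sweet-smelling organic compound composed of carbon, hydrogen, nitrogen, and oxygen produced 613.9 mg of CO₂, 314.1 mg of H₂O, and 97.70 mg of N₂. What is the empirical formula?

C4H10N2O3

mol C = 0.6139 g CO₂ ÷ 44.009 g/mol = 0.013949 mol
mol H = 2 × 0.3141 g H₂O ÷ 18.015 g/mol = 0.034871 mol
mol N = 2 × 0.09770 g N₂ ÷ 28.014 g/mol = 0.0069751 mol
mass O = 0.4678 − (0.16755 + 0.035150 + 0.097700) = 0.16740 g → mol O = 0.16740 ÷ 15.999 = 0.010463 mol
Divide by the smallest (0.0069751 mol): C 2.000, H 4.999, N 1.000, O 1.500
Multiplying each by 2 gives whole numbers: C 4.00, H 10.00, N 2.00, O 3.00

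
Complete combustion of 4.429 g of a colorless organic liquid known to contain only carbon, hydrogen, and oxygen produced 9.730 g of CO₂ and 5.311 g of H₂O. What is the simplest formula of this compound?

mol C = 9.730 g CO₂ ÷ 44.009 g/mol = 0.22109 mol
mol H = 2 × 5.311 g H₂O ÷ 18.015 g/mol = 0.58962 mol
mass O = 4.429 − (2.6555 + 0.59434) = 1.1791 g → mol O = 1.1791 ÷ 15.999 = 0.073701 mol
Divide by the smallest (0.073701 mol): C 3.000, H 8.000, O 1.000

C3H8O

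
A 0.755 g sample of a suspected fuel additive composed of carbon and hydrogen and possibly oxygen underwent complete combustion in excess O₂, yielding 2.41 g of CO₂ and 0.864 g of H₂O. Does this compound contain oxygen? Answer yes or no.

no

mol C = 2.41 g CO₂ ÷ 44.009 g/mol = 0.05476 mol
mol H = 2 × 0.864 g H₂O ÷ 18.015 g/mol = 0.09592 mol
C and H together account for 0.7544 g — essentially the entire 0.755 g sample — so the compound contains no oxygen.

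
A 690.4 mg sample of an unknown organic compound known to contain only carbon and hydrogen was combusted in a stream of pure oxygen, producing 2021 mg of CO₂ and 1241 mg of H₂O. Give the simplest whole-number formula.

mol C = 2.021 g CO₂ ÷ 44.009 g/mol = 0.045922 mol
mol H = 2 × 1.241 g H₂O ÷ 18.015 g/mol = 0.13777 mol
Divide by the smallest (0.045922 mol): C 1.000, H 3.000

CH3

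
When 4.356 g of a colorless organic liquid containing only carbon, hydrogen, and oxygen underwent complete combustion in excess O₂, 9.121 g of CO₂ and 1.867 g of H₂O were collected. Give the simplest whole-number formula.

mol C = 9.121 g CO₂ ÷ 44.009 g/mol = 0.20725 mol
mol H = 2 × 1.867 g H₂O ÷ 18.015 g/mol = 0.20727 mol
mass O = 4.356 − (2.4893 + 0.20893) = 1.6578 g → mol O = 1.6578 ÷ 15.999 = 0.10362 mol
Divide by the smallest (0.10362 mol): C 2.000, H 2.000, O 1.000

C2H2O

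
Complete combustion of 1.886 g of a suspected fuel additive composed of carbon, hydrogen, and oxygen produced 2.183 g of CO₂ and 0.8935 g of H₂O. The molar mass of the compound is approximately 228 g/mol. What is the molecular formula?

mol C = 2.183 g CO₂ ÷ 44.009 g/mol = 0.049603 mol
mol H = 2 × 0.8935 g H₂O ÷ 18.015 g/mol = 0.099195 mol
mass O = 1.886 − (0.59579 + 0.099989) = 1.1902 g → mol O = 1.1902 ÷ 15.999 = 0.074394 mol
Divide by the smallest (0.049603 mol): C 1.000, H 2.000, O 1.500
Multiplying each by 2 gives whole numbers: C 2.00, H 4.00, O 3.00
Empirical formula: C2H4O3
Empirical-formula mass = 76.05 g/mol; 228 ÷ 76.05 ≈ 3, so the molecular formula is C6H12O9.

C6H12O9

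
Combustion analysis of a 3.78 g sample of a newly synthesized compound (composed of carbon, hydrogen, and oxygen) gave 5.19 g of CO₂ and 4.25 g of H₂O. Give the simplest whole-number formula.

mol C = 5.19 g CO₂ ÷ 44.009 g/mol = 0.1179 mol
mol H = 2 × 4.25 g H₂O ÷ 18.015 g/mol = 0.4718 mol
mass O = 3.78 − (1.416 + 0.4756) = 1.888 g → mol O = 1.888 ÷ 15.999 = 0.1180 mol
Divide by the smallest (0.1179 mol): C 1.000, H 4.001, O 1.001

CH4O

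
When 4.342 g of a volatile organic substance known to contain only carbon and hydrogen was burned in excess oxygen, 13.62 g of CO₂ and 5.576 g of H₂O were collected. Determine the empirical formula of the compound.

CH2

mol C = 13.62 g CO₂ ÷ 44.009 g/mol = 0.30948 mol
mol H = 2 × 5.576 g H₂O ÷ 18.015 g/mol = 0.61904 mol
Divide by the smallest (0.30948 mol): C 1.000, H 2.000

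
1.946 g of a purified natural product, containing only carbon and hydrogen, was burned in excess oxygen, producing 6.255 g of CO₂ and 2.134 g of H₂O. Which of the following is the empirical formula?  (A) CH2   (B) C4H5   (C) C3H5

(C) C3H5

mol C = 6.255 g CO₂ ÷ 44.009 g/mol = 0.14213 mol
mol H = 2 × 2.134 g H₂O ÷ 18.015 g/mol = 0.23691 mol
Divide by the smallest (0.14213 mol): C 1.000, H 1.667
Multiplying each by 3 gives whole numbers: C 3.00, H 5.00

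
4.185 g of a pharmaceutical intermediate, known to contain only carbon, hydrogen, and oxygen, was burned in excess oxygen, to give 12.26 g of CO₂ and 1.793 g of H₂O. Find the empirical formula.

C7H5O

mol C = 12.26 g CO₂ ÷ 44.009 g/mol = 0.27858 mol
mol H = 2 × 1.793 g H₂O ÷ 18.015 g/mol = 0.19906 mol
mass O = 4.185 − (3.3460 + 0.20065) = 0.63833 g → mol O = 0.63833 ÷ 15.999 = 0.039898 mol
Divide by the smallest (0.039898 mol): C 6.982, H 4.989, O 1.000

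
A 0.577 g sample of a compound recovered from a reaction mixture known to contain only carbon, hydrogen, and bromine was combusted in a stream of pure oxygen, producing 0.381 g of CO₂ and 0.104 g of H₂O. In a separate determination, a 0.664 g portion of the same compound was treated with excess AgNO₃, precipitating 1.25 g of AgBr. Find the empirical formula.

mol C = 0.381 g CO₂ ÷ 44.009 g/mol = 0.008657 mol
mol H = 2 × 0.104 g H₂O ÷ 18.015 g/mol = 0.01155 mol
From the AgBr data: mol Br per gram of compound = (1.25 ÷ 187.772) ÷ 0.664 = 0.01003 mol/g, so in the 0.577 g combustion sample mol Br = 0.005785 mol
Divide by the smallest (0.005785 mol): C 1.497, H 1.996, Br 1.000
Multiplying each by 2 gives whole numbers: C 2.99, H 3.99, Br 2.00

C3H4Br2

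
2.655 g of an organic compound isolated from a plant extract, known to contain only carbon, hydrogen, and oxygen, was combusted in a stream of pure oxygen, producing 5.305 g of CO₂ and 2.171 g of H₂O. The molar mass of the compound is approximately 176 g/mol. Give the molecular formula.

C8H16O4

mol C = 5.305 g CO₂ ÷ 44.009 g/mol = 0.12054 mol
mol H = 2 × 2.171 g H₂O ÷ 18.015 g/mol = 0.24102 mol
mass O = 2.655 − (1.4478 + 0.24295) = 0.96420 g → mol O = 0.96420 ÷ 15.999 = 0.060266 mol
Divide by the smallest (0.060266 mol): C 2.000, H 3.999, O 1.000
Empirical formula: C2H4O
Empirical-formula mass = 44.05 g/mol; 176 ÷ 44.05 ≈ 4, so the molecular formula is C8H16O4.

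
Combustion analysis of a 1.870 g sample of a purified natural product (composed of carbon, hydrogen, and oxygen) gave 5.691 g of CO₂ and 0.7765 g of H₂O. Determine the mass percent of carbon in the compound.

83.06%

mol C = 5.691 g CO₂ ÷ 44.009 g/mol = 0.12931 mol
mol H = 2 × 0.7765 g H₂O ÷ 18.015 g/mol = 0.086206 mol
mass O = 1.870 − (1.5532 + 0.086896) = 0.22991 g → mol O = 0.22991 ÷ 15.999 = 0.014370 mol
mass % C = 1.5532 g ÷ 1.870 g × 100%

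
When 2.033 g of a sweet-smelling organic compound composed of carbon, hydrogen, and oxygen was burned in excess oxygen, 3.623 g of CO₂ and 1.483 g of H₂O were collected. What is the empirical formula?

mol C = 3.623 g CO₂ ÷ 44.009 g/mol = 0.082324 mol
mol H = 2 × 1.483 g H₂O ÷ 18.015 g/mol = 0.16464 mol
mass O = 2.033 − (0.98879 + 0.16596) = 0.87825 g → mol O = 0.87825 ÷ 15.999 = 0.054894 mol
Divide by the smallest (0.054894 mol): C 1.500, H 2.999, O 1.000
Multiplying each by 2 gives whole numbers: C 3.00, H 6.00, O 2.00

C3H6O2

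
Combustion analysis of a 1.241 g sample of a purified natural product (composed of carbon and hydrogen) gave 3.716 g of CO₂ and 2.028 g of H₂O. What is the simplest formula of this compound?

mol C = 3.716 g CO₂ ÷ 44.009 g/mol = 0.084437 mol
mol H = 2 × 2.028 g H₂O ÷ 18.015 g/mol = 0.22515 mol
Divide by the smallest (0.084437 mol): C 1.000, H 2.666
Multiplying each by 3 gives whole numbers: C 3.00, H 8.00

C3H8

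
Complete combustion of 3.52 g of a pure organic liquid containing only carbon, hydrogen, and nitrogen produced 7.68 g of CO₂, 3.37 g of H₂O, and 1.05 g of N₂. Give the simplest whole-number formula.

mol C = 7.68 g CO₂ ÷ 44.009 g/mol = 0.1745 mol
mol H = 2 × 3.37 g H₂O ÷ 18.015 g/mol = 0.3741 mol
mol N = 2 × 1.05 g N₂ ÷ 28.014 g/mol = 0.07496 mol
Divide by the smallest (0.07496 mol): C 2.328, H 4.991, N 1.000
Multiplying each by 3 gives whole numbers: C 6.98, H 14.97, N 3.00

C7H15N3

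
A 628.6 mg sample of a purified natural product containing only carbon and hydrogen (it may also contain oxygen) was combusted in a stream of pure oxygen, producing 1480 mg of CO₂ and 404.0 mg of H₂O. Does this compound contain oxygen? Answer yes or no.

yes

mol C = 1.480 g CO₂ ÷ 44.009 g/mol = 0.033629 mol
mol H = 2 × 0.4040 g H₂O ÷ 18.015 g/mol = 0.044852 mol
C and H account for only 0.44913 g of the 0.6286 g sample; the remaining 0.17947 g must be oxygen.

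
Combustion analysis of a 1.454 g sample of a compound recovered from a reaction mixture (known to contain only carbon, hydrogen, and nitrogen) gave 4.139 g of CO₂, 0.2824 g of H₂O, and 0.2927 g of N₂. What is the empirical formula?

C9H3N2

mol C = 4.139 g CO₂ ÷ 44.009 g/mol = 0.094049 mol
mol H = 2 × 0.2824 g H₂O ÷ 18.015 g/mol = 0.031352 mol
mol N = 2 × 0.2927 g N₂ ÷ 28.014 g/mol = 0.020897 mol
Divide by the smallest (0.020897 mol): C 4.501, H 1.500, N 1.000
Multiplying each by 2 gives whole numbers: C 9.00, H 3.00, N 2.00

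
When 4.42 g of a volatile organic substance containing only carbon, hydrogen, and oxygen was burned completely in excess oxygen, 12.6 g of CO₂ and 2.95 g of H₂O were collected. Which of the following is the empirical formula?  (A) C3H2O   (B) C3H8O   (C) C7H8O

(C) C7H8O

mol C = 12.6 g CO₂ ÷ 44.009 g/mol = 0.2863 mol
mol H = 2 × 2.95 g H₂O ÷ 18.015 g/mol = 0.3275 mol
mass O = 4.42 − (3.439 + 0.3301) = 0.6511 g → mol O = 0.6511 ÷ 15.999 = 0.04069 mol
Divide by the smallest (0.04069 mol): C 7.036, H 8.048, O 1.000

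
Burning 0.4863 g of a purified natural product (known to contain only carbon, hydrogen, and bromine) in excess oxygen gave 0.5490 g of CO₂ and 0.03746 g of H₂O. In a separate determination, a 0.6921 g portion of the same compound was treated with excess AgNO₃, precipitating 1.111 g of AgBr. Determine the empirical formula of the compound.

C3HBr

mol C = 0.5490 g CO₂ ÷ 44.009 g/mol = 0.012475 mol
mol H = 2 × 0.03746 g H₂O ÷ 18.015 g/mol = 0.0041588 mol
From the AgBr data: mol Br per gram of compound = (1.111 ÷ 187.772) ÷ 0.6921 = 0.0085490 mol/g, so in the 0.4863 g combustion sample mol Br = 0.0041574 mol
Divide by the smallest (0.0041574 mol): C 3.001, H 1.000, Br 1.000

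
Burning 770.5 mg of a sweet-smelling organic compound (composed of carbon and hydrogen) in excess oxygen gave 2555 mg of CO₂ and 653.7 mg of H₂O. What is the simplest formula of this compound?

mol C = 2.555 g CO₂ ÷ 44.009 g/mol = 0.058056 mol
mol H = 2 × 0.6537 g H₂O ÷ 18.015 g/mol = 0.072573 mol
Divide by the smallest (0.058056 mol): C 1.000, H 1.250
Multiplying each by 4 gives whole numbers: C 4.00, H 5.00

C4H5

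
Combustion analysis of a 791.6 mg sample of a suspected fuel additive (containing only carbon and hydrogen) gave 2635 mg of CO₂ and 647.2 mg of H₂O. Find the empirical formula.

mol C = 2.635 g CO₂ ÷ 44.009 g/mol = 0.059874 mol
mol H = 2 × 0.6472 g H₂O ÷ 18.015 g/mol = 0.071851 mol
Divide by the smallest (0.059874 mol): C 1.000, H 1.200
Multiplying each by 5 gives whole numbers: C 5.00, H 6.00

C5H6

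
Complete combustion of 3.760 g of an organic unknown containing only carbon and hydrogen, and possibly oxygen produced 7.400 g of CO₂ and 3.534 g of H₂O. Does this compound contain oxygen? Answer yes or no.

mol C = 7.400 g CO₂ ÷ 44.009 g/mol = 0.16815 mol
mol H = 2 × 3.534 g H₂O ÷ 18.015 g/mol = 0.39234 mol
C and H account for only 2.4151 g of the 3.760 g sample; the remaining 1.3449 g must be oxygen.

yes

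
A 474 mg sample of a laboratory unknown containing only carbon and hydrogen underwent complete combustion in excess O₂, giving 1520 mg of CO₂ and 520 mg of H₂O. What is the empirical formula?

C3H5

mol C = 1.52 g CO₂ ÷ 44.009 g/mol = 0.03454 mol
mol H = 2 × 0.520 g H₂O ÷ 18.015 g/mol = 0.05773 mol
Divide by the smallest (0.03454 mol): C 1.000, H 1.671
Multiplying each by 3 gives whole numbers: C 3.00, H 5.01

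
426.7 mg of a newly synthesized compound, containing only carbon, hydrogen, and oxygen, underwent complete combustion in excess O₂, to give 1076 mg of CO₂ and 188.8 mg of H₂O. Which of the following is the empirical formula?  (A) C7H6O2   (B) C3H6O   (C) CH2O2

mol C = 1.076 g CO₂ ÷ 44.009 g/mol = 0.024450 mol
mol H = 2 × 0.1888 g H₂O ÷ 18.015 g/mol = 0.020960 mol
mass O = 0.4267 − (0.29366 + 0.021128) = 0.11191 g → mol O = 0.11191 ÷ 15.999 = 0.0069947 mol
Divide by the smallest (0.0069947 mol): C 3.495, H 2.997, O 1.000
Multiplying each by 2 gives whole numbers: C 6.99, H 5.99, O 2.00

(A) C7H6O2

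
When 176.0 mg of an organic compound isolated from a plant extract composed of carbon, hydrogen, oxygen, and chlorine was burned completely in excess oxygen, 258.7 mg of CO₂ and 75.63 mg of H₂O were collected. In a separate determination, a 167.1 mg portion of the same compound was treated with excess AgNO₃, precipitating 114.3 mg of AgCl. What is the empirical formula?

C7H10ClO5

mol C = 0.2587 g CO₂ ÷ 44.009 g/mol = 0.0058783 mol
mol H = 2 × 0.07563 g H₂O ÷ 18.015 g/mol = 0.0083963 mol
From the AgCl data: mol Cl per gram of compound = (0.1143 ÷ 143.318) ÷ 0.1671 = 0.0047728 mol/g, so in the 0.1760 g combustion sample mol Cl = 0.00084000 mol
mass O = 0.1760 − (0.070605 + 0.0084635 + 0.029778) = 0.067154 g → mol O = 0.067154 ÷ 15.999 = 0.0041974 mol
Divide by the smallest (0.00084000 mol): C 6.998, H 9.996, Cl 1.000, O 4.997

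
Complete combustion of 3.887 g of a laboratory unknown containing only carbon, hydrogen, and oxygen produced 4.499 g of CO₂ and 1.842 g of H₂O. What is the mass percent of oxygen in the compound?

63.11%

mol C = 4.499 g CO₂ ÷ 44.009 g/mol = 0.10223 mol
mol H = 2 × 1.842 g H₂O ÷ 18.015 g/mol = 0.20450 mol
mass O = 3.887 − (1.2279 + 0.20613) = 2.4530 g → mol O = 2.4530 ÷ 15.999 = 0.15332 mol
mass % O = 2.4530 g ÷ 3.887 g × 100%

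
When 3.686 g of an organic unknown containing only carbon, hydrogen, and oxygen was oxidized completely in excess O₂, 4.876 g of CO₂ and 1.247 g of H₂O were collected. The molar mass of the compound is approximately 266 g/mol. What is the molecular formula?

C8H10O10

mol C = 4.876 g CO₂ ÷ 44.009 g/mol = 0.11080 mol
mol H = 2 × 1.247 g H₂O ÷ 18.015 g/mol = 0.13844 mol
mass O = 3.686 − (1.3308 + 0.13955) = 2.2157 g → mol O = 2.2157 ÷ 15.999 = 0.13849 mol
Divide by the smallest (0.11080 mol): C 1.000, H 1.250, O 1.250
Multiplying each by 4 gives whole numbers: C 4.00, H 5.00, O 5.00
Empirical formula: C4H5O5
Empirical-formula mass = 133.08 g/mol; 266 ÷ 133.08 ≈ 2, so the molecular formula is C8H10O10.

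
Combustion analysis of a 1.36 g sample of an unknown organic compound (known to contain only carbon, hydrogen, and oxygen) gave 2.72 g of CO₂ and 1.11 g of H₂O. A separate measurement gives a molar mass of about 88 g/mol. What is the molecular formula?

mol C = 2.72 g CO₂ ÷ 44.009 g/mol = 0.06181 mol
mol H = 2 × 1.11 g H₂O ÷ 18.015 g/mol = 0.1232 mol
mass O = 1.36 − (0.7423 + 0.1242) = 0.4934 g → mol O = 0.4934 ÷ 15.999 = 0.03084 mol
Divide by the smallest (0.03084 mol): C 2.004, H 3.996, O 1.000
Empirical formula: C2H4O
Empirical-formula mass = 44.05 g/mol; 88 ÷ 44.05 ≈ 2, so the molecular formula is C4H8O2.

C4H8O2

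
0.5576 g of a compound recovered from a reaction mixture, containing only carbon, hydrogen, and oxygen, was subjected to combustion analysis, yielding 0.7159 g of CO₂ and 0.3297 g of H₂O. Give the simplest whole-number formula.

mol C = 0.7159 g CO₂ ÷ 44.009 g/mol = 0.016267 mol
mol H = 2 × 0.3297 g H₂O ÷ 18.015 g/mol = 0.036603 mol
mass O = 0.5576 − (0.19538 + 0.036896) = 0.32532 g → mol O = 0.32532 ÷ 15.999 = 0.020334 mol
Divide by the smallest (0.016267 mol): C 1.000, H 2.250, O 1.250
Multiplying each by 4 gives whole numbers: C 4.00, H 9.00, O 5.00

C4H9O5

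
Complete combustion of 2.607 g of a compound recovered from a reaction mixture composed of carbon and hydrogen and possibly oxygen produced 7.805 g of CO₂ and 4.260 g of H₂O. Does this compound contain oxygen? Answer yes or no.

mol C = 7.805 g CO₂ ÷ 44.009 g/mol = 0.17735 mol
mol H = 2 × 4.260 g H₂O ÷ 18.015 g/mol = 0.47294 mol
C and H together account for 2.6069 g — essentially the entire 2.607 g sample — so the compound contains no oxygen.

no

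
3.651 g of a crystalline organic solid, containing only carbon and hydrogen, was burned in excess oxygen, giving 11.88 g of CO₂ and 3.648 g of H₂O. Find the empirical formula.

mol C = 11.88 g CO₂ ÷ 44.009 g/mol = 0.26994 mol
mol H = 2 × 3.648 g H₂O ÷ 18.015 g/mol = 0.40500 mol
Divide by the smallest (0.26994 mol): C 1.000, H 1.500
Multiplying each by 2 gives whole numbers: C 2.00, H 3.00

C2H3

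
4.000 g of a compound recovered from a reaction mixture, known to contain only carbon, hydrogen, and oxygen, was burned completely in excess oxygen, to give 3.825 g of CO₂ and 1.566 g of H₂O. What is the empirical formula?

mol C = 3.825 g CO₂ ÷ 44.009 g/mol = 0.086914 mol
mol H = 2 × 1.566 g H₂O ÷ 18.015 g/mol = 0.17386 mol
mass O = 4.000 − (1.0439 + 0.17525) = 2.7808 g → mol O = 2.7808 ÷ 15.999 = 0.17381 mol
Divide by the smallest (0.086914 mol): C 1.000, H 2.000, O 2.000

CH2O2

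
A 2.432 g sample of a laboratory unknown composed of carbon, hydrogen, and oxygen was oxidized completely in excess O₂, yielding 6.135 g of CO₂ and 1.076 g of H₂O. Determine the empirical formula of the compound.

C7H6O2

mol C = 6.135 g CO₂ ÷ 44.009 g/mol = 0.13940 mol
mol H = 2 × 1.076 g H₂O ÷ 18.015 g/mol = 0.11946 mol
mass O = 2.432 − (1.6744 + 0.12041) = 0.63722 g → mol O = 0.63722 ÷ 15.999 = 0.039828 mol
Divide by the smallest (0.039828 mol): C 3.500, H 2.999, O 1.000
Multiplying each by 2 gives whole numbers: C 7.00, H 6.00, O 2.00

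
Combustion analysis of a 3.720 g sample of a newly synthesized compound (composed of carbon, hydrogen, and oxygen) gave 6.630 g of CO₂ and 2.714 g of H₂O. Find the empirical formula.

C3H6O2

mol C = 6.630 g CO₂ ÷ 44.009 g/mol = 0.15065 mol
mol H = 2 × 2.714 g H₂O ÷ 18.015 g/mol = 0.30130 mol
mass O = 3.720 − (1.8095 + 0.30371) = 1.6068 g → mol O = 1.6068 ÷ 15.999 = 0.10043 mol
Divide by the smallest (0.10043 mol): C 1.500, H 3.000, O 1.000
Multiplying each by 2 gives whole numbers: C 3.00, H 6.00, O 2.00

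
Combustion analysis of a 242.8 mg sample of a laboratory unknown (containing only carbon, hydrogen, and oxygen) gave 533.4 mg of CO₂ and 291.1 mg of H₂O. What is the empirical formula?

mol C = 0.5334 g CO₂ ÷ 44.009 g/mol = 0.012120 mol
mol H = 2 × 0.2911 g H₂O ÷ 18.015 g/mol = 0.032318 mol
mass O = 0.2428 − (0.14558 + 0.032576) = 0.064648 g → mol O = 0.064648 ÷ 15.999 = 0.0040407 mol
Divide by the smallest (0.0040407 mol): C 3.000, H 7.998, O 1.000

C3H8O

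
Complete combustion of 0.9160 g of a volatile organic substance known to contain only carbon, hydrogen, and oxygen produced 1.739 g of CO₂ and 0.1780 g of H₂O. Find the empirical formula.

C6H3O4

mol C = 1.739 g CO₂ ÷ 44.009 g/mol = 0.039515 mol
mol H = 2 × 0.1780 g H₂O ÷ 18.015 g/mol = 0.019761 mol
mass O = 0.9160 − (0.47461 + 0.019919) = 0.42147 g → mol O = 0.42147 ÷ 15.999 = 0.026344 mol
Divide by the smallest (0.019761 mol): C 2.000, H 1.000, O 1.333
Multiplying each by 3 gives whole numbers: C 6.00, H 3.00, O 4.00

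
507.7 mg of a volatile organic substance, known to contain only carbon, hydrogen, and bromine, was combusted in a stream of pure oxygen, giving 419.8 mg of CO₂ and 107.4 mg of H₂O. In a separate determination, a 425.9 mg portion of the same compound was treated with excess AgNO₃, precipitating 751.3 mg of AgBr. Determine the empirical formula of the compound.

C4H5Br2

mol C = 0.4198 g CO₂ ÷ 44.009 g/mol = 0.0095390 mol
mol H = 2 × 0.1074 g H₂O ÷ 18.015 g/mol = 0.011923 mol
From the AgBr data: mol Br per gram of compound = (0.7513 ÷ 187.772) ÷ 0.4259 = 0.0093945 mol/g, so in the 0.5077 g combustion sample mol Br = 0.0047696 mol
Divide by the smallest (0.0047696 mol): C 2.000, H 2.500, Br 1.000
Multiplying each by 2 gives whole numbers: C 4.00, H 5.00, Br 2.00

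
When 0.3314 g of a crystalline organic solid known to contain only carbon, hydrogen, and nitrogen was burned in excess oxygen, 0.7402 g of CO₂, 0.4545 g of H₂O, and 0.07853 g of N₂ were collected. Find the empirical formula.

mol C = 0.7402 g CO₂ ÷ 44.009 g/mol = 0.016819 mol
mol H = 2 × 0.4545 g H₂O ÷ 18.015 g/mol = 0.050458 mol
mol N = 2 × 0.07853 g N₂ ÷ 28.014 g/mol = 0.0056065 mol
Divide by the smallest (0.0056065 mol): C 3.000, H 9.000, N 1.000

C3H9N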